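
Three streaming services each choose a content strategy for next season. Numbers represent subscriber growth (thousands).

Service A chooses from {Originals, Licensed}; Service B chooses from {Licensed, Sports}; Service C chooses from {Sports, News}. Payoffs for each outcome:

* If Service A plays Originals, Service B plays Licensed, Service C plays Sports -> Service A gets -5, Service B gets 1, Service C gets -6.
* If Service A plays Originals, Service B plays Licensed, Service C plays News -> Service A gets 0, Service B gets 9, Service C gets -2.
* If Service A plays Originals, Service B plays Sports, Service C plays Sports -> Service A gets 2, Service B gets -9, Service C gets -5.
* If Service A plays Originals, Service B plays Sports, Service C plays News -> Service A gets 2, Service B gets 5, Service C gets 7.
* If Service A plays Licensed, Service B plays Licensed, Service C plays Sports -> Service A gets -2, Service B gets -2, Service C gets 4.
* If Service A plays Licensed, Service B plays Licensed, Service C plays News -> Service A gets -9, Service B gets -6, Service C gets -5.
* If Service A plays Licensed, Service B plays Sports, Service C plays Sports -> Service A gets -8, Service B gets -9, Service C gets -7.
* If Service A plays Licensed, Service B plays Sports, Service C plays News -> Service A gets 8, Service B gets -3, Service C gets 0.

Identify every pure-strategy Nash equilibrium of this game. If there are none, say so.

Pure-strategy Nash equilibria: (Originals, Licensed, News); (Licensed, Licensed, Sports); (Licensed, Sports, News)

(Originals, Licensed, Sports): Service A can switch to Licensed (-5 → -2). Not NE.
(Originals, Licensed, News): Service A gets 0, best alternative -9; Service B gets 9, best alternative 5; Service C gets -2, best alternative -6. No profitable deviation — NE.
(Originals, Sports, Sports): Service B can switch to Licensed (-9 → 1). Not NE.
(Originals, Sports, News): Service A can switch to Licensed (2 → 8). Not NE.
(Licensed, Licensed, Sports): Service A gets -2, best alternative -5; Service B gets -2, best alternative -9; Service C gets 4, best alternative -5. No profitable deviation — NE.
(Licensed, Licensed, News): Service A can switch to Originals (-9 → 0). Not NE.
(Licensed, Sports, Sports): Service A can switch to Originals (-8 → 2). Not NE.
(Licensed, Sports, News): Service A gets 8, best alternative 2; Service B gets -3, best alternative -6; Service C gets 0, best alternative -7. No profitable deviation — NE.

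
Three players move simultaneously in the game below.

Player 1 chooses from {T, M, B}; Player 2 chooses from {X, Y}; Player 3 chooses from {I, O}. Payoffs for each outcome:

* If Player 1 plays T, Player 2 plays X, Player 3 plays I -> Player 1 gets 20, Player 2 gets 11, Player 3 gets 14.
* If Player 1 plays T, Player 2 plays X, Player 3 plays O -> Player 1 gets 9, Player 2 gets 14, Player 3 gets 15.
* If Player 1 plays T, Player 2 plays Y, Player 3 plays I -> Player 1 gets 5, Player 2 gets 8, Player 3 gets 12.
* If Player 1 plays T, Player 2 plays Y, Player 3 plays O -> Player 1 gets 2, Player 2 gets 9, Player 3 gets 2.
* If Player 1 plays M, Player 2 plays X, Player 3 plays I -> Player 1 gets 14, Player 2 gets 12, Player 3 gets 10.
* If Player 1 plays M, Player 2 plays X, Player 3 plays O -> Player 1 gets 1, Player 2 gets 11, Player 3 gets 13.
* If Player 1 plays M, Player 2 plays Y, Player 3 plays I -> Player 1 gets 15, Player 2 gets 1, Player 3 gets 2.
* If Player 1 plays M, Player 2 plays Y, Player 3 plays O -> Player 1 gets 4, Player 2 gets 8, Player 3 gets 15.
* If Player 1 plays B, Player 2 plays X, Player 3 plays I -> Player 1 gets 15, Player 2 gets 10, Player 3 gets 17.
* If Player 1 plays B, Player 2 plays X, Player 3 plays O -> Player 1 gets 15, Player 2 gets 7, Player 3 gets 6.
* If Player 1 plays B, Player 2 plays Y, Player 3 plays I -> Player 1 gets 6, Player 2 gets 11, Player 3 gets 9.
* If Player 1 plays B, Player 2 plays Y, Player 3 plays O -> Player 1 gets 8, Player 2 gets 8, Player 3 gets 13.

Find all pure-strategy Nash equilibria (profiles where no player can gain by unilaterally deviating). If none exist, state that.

For each player, find the best response to each opponent profile; mutual best responses are the pure NE.
Player 1 against (X, I): payoffs 20, 14, 15 → best response T.
Player 1 against (X, O): payoffs 9, 1, 15 → best response B.
Player 1 against (Y, I): payoffs 5, 15, 6 → best response M.
Player 1 against (Y, O): payoffs 2, 4, 8 → best response B.
Player 2 against (T, I): payoffs 11, 8 → best response X.
Player 2 against (T, O): payoffs 14, 9 → best response X.
Player 2 against (M, I): payoffs 12, 1 → best response X.
Player 2 against (M, O): payoffs 11, 8 → best response X.
Player 2 against (B, I): payoffs 10, 11 → best response Y.
Player 2 against (B, O): payoffs 7, 8 → best response Y.
Player 3 against (T, X): payoffs 14, 15 → best response O.
Player 3 against (T, Y): payoffs 12, 2 → best response I.
Player 3 against (M, X): payoffs 10, 13 → best response O.
Player 3 against (M, Y): payoffs 2, 15 → best response O.
Player 3 against (B, X): payoffs 17, 6 → best response I.
Player 3 against (B, Y): payoffs 9, 13 → best response O.
Mutual best responses: (B, Y, O).

Pure NE: (B, Y, O)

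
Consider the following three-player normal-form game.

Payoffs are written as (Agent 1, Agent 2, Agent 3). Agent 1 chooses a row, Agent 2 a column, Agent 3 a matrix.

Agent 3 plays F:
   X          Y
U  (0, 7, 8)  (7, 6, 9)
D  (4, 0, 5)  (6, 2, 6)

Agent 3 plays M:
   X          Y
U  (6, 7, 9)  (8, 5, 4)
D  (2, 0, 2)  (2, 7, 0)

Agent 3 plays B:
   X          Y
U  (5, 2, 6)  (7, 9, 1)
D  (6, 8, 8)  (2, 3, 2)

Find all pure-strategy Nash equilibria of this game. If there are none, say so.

(U, X, F): Agent 1 can switch to D (0 → 4). Not NE.
(U, X, M): Agent 1 gets 6, best alternative 2; Agent 2 gets 7, best alternative 5; Agent 3 gets 9, best alternative 8. No profitable deviation — NE.
(U, X, B): Agent 1 can switch to D (5 → 6). Not NE.
(U, Y, F): Agent 2 can switch to X (6 → 7). Not NE.
(U, Y, M): Agent 2 can switch to X (5 → 7). Not NE.
(U, Y, B): Agent 3 can switch to F (1 → 9). Not NE.
(D, X, F): Agent 2 can switch to Y (0 → 2). Not NE.
(D, X, B): Agent 1 gets 6, best alternative 5; Agent 2 gets 8, best alternative 3; Agent 3 gets 8, best alternative 5. No profitable deviation — NE.
(The remaining 4 profiles each have a profitable deviation by the same check.)

The pure Nash equilibria are (U, X, M); (D, X, B).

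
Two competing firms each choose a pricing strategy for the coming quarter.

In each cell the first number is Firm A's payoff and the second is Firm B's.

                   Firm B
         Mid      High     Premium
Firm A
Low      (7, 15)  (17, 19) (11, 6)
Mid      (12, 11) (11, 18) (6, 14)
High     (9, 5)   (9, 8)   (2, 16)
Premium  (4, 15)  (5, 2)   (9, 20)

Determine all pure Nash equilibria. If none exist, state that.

Pure NE: (Low, High)

(Low, Mid): Firm A can switch to Mid (7 → 12). Not NE.
(Low, High): Firm A gets 17, best alternative 11; Firm B gets 19, best alternative 15. No profitable deviation — NE.
(Low, Premium): Firm B can switch to Mid (6 → 15). Not NE.
(Mid, Mid): Firm B can switch to High (11 → 18). Not NE.
(Mid, High): Firm A can switch to Low (11 → 17). Not NE.
(Mid, Premium): Firm A can switch to Low (6 → 11). Not NE.
(High, Mid): Firm A can switch to Mid (9 → 12). Not NE.
(High, High): Firm A can switch to Low (9 → 17). Not NE.
(High, Premium): Firm A can switch to Low (2 → 11). Not NE.
(Premium, Mid): Firm A can switch to Low (4 → 7). Not NE.
(Premium, High): Firm A can switch to Low (5 → 17). Not NE.
(Premium, Premium): Firm A can switch to Low (9 → 11). Not NE.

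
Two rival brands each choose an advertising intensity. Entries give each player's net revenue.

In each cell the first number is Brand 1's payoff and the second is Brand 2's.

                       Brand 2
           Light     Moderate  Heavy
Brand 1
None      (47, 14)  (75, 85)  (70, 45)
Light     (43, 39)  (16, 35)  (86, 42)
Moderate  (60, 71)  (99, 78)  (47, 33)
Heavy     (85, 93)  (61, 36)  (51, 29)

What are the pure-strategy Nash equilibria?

(Light, Heavy) and (Moderate, Moderate) and (Heavy, Light)

Brand 1 against Light: payoffs 47, 43, 60, 85 → best response Heavy.
Brand 1 against Moderate: payoffs 75, 16, 99, 61 → best response Moderate.
Brand 1 against Heavy: payoffs 70, 86, 47, 51 → best response Light.
Brand 2 against None: payoffs 14, 85, 45 → best response Moderate.
Brand 2 against Light: payoffs 39, 35, 42 → best response Heavy.
Brand 2 against Moderate: payoffs 71, 78, 33 → best response Moderate.
Brand 2 against Heavy: payoffs 93, 36, 29 → best response Light.
Mutual best responses: (Light, Heavy); (Moderate, Moderate); (Heavy, Light).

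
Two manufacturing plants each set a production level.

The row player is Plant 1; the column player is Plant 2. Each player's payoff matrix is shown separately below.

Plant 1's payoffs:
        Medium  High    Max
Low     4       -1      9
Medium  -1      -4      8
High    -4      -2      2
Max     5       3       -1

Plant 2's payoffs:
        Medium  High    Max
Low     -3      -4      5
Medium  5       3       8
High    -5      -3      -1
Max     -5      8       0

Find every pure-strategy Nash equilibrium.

(Low, Max) and (Max, High)

For each strategy profile, look for a profitable unilateral deviation.
(Low, Medium): Plant 1 can switch to Max (4 → 5). Not NE.
(Low, High): Plant 1 can switch to Max (-1 → 3). Not NE.
(Low, Max): Plant 1 gets 9, best alternative 8; Plant 2 gets 5, best alternative -3. No profitable deviation — NE.
(Medium, Medium): Plant 1 can switch to Low (-1 → 4). Not NE.
(Medium, High): Plant 1 can switch to Low (-4 → -1). Not NE.
(Medium, Max): Plant 1 can switch to Low (8 → 9). Not NE.
(High, Medium): Plant 1 can switch to Low (-4 → 4). Not NE.
(High, High): Plant 1 can switch to Low (-2 → -1). Not NE.
(High, Max): Plant 1 can switch to Low (2 → 9). Not NE.
(Max, Medium): Plant 2 can switch to High (-5 → 8). Not NE.
(Max, High): Plant 1 gets 3, best alternative -1; Plant 2 gets 8, best alternative 0. No profitable deviation — NE.
(Max, Max): Plant 1 can switch to Low (-1 → 9). Not NE.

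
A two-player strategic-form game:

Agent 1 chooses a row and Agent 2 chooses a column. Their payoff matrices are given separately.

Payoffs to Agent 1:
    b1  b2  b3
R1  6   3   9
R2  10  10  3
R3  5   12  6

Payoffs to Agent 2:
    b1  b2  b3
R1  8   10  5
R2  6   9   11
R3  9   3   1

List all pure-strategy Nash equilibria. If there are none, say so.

This game has no pure Nash equilibrium.

For each player, find the best response to each opponent profile; mutual best responses are the pure NE.
Agent 1 against b1: payoffs 6, 10, 5 → best response R2.
Agent 1 against b2: payoffs 3, 10, 12 → best response R3.
Agent 1 against b3: payoffs 9, 3, 6 → best response R1.
Agent 2 against R1: payoffs 8, 10, 5 → best response b2.
Agent 2 against R2: payoffs 6, 9, 11 → best response b3.
Agent 2 against R3: payoffs 9, 3, 1 → best response b1.
No profile is a mutual best response for all players.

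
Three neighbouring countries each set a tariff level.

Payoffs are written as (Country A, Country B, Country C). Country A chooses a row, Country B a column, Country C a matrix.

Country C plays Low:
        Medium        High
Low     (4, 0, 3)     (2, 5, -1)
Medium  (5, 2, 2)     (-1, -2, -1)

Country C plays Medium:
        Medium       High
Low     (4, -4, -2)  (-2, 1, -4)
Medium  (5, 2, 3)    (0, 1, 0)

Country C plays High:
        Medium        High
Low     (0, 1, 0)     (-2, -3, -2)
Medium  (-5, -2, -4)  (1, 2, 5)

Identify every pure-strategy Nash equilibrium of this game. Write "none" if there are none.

(Low, Medium, Low): Country A can switch to Medium (4 → 5). Not NE.
(Low, Medium, Medium): Country A can switch to Medium (4 → 5). Not NE.
(Low, Medium, High): Country C can switch to Low (0 → 3). Not NE.
(Low, High, Low): Country A gets 2, best alternative -1; Country B gets 5, best alternative 0; Country C gets -1, best alternative -2. No profitable deviation — NE.
(Low, High, Medium): Country A can switch to Medium (-2 → 0). Not NE.
(Low, High, High): Country A can switch to Medium (-2 → 1). Not NE.
(Medium, Medium, Low): Country C can switch to Medium (2 → 3). Not NE.
(Medium, Medium, Medium): Country A gets 5, best alternative 4; Country B gets 2, best alternative 1; Country C gets 3, best alternative 2. No profitable deviation — NE.
(Medium, Medium, High): Country A can switch to Low (-5 → 0). Not NE.
(Medium, High, Low): Country A can switch to Low (-1 → 2). Not NE.
(Medium, High, Medium): Country B can switch to Medium (1 → 2). Not NE.
(Medium, High, High): Country A gets 1, best alternative -2; Country B gets 2, best alternative -2; Country C gets 5, best alternative 0. No profitable deviation — NE.

The pure Nash equilibria are (Low, High, Low), (Medium, Medium, Medium), (Medium, High, High).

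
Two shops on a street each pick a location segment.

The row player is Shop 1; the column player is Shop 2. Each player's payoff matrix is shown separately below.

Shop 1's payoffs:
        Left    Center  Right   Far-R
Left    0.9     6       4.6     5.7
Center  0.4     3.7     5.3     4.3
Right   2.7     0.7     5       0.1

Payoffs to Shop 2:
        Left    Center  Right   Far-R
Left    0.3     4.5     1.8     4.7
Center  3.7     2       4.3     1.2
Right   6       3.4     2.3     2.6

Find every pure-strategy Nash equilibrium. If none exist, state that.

Pure-strategy Nash equilibria: (Left, Far-R); (Center, Right); (Right, Left)

Shop 1 against Left: payoffs 0.9, 0.4, 2.7 → best response Right.
Shop 1 against Center: payoffs 6, 3.7, 0.7 → best response Left.
Shop 1 against Right: payoffs 4.6, 5.3, 5 → best response Center.
Shop 1 against Far-R: payoffs 5.7, 4.3, 0.1 → best response Left.
Shop 2 against Left: payoffs 0.3, 4.5, 1.8, 4.7 → best response Far-R.
Shop 2 against Center: payoffs 3.7, 2, 4.3, 1.2 → best response Right.
Shop 2 against Right: payoffs 6, 3.4, 2.3, 2.6 → best response Left.
Mutual best responses: (Left, Far-R); (Center, Right); (Right, Left).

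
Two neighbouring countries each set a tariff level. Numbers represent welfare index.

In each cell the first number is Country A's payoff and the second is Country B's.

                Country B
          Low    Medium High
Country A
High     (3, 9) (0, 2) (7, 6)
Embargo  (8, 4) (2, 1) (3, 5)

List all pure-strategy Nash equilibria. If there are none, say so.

Country A against Low: payoffs 3, 8 → best response Embargo.
Country A against Medium: payoffs 0, 2 → best response Embargo.
Country A against High: payoffs 7, 3 → best response High.
Country B against High: payoffs 9, 2, 6 → best response Low.
Country B against Embargo: payoffs 4, 1, 5 → best response High.
No profile is a mutual best response for all players.

This game has no pure Nash equilibrium.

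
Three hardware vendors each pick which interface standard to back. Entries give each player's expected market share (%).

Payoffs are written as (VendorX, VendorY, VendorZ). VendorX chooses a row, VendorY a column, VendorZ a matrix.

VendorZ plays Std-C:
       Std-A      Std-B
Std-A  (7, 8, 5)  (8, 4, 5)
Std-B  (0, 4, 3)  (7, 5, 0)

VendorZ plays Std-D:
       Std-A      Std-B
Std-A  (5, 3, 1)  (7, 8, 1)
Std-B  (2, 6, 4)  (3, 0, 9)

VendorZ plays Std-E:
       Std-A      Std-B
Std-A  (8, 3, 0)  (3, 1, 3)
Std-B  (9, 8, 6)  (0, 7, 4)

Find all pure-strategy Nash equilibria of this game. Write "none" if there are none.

Pure-strategy Nash equilibria: (Std-A, Std-A, Std-C); (Std-B, Std-A, Std-E)

(Std-A, Std-A, Std-C): VendorX gets 7, best alternative 0; VendorY gets 8, best alternative 4; VendorZ gets 5, best alternative 1. No profitable deviation — NE.
(Std-A, Std-A, Std-D): VendorY can switch to Std-B (3 → 8). Not NE.
(Std-A, Std-A, Std-E): VendorX can switch to Std-B (8 → 9). Not NE.
(Std-A, Std-B, Std-C): VendorY can switch to Std-A (4 → 8). Not NE.
(Std-A, Std-B, Std-D): VendorZ can switch to Std-C (1 → 5). Not NE.
(Std-A, Std-B, Std-E): VendorY can switch to Std-A (1 → 3). Not NE.
(Std-B, Std-A, Std-C): VendorX can switch to Std-A (0 → 7). Not NE.
(Std-B, Std-A, Std-E): VendorX gets 9, best alternative 8; VendorY gets 8, best alternative 7; VendorZ gets 6, best alternative 4. No profitable deviation — NE.
(The remaining 4 profiles each have a profitable deviation by the same check.)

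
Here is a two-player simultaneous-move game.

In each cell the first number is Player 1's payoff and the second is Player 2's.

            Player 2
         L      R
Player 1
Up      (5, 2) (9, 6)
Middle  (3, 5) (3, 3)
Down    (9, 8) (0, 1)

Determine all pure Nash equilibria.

(Up, R) and (Down, L)

Player 1 against L: payoffs 5, 3, 9 → best response Down.
Player 1 against R: payoffs 9, 3, 0 → best response Up.
Player 2 against Up: payoffs 2, 6 → best response R.
Player 2 against Middle: payoffs 5, 3 → best response L.
Player 2 against Down: payoffs 8, 1 → best response L.
Mutual best responses: (Up, R); (Down, L).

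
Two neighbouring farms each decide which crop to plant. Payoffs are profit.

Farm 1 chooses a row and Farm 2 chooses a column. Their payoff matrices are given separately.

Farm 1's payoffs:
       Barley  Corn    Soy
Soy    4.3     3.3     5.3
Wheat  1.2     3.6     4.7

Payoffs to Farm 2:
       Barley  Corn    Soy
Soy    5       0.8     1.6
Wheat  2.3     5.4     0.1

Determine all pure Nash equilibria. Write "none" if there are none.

(Soy, Barley); (Wheat, Corn)

(Soy, Barley): Farm 1 gets 4.3, best alternative 1.2; Farm 2 gets 5, best alternative 1.6. No profitable deviation — NE.
(Soy, Corn): Farm 1 can switch to Wheat (3.3 → 3.6). Not NE.
(Soy, Soy): Farm 2 can switch to Barley (1.6 → 5). Not NE.
(Wheat, Barley): Farm 1 can switch to Soy (1.2 → 4.3). Not NE.
(Wheat, Corn): Farm 1 gets 3.6, best alternative 3.3; Farm 2 gets 5.4, best alternative 2.3. No profitable deviation — NE.
(Wheat, Soy): Farm 1 can switch to Soy (4.7 → 5.3). Not NE.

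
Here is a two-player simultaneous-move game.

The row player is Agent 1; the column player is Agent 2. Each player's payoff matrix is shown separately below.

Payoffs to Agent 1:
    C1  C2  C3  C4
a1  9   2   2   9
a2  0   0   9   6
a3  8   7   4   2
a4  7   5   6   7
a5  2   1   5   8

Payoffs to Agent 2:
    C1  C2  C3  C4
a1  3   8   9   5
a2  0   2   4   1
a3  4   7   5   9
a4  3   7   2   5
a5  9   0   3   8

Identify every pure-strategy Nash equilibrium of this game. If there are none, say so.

Pure NE: (a2, C3)

For each strategy profile, look for a profitable unilateral deviation.
(a1, C1): Agent 2 can switch to C2 (3 → 8). Not NE.
(a1, C2): Agent 1 can switch to a3 (2 → 7). Not NE.
(a1, C3): Agent 1 can switch to a2 (2 → 9). Not NE.
(a1, C4): Agent 2 can switch to C2 (5 → 8). Not NE.
(a2, C1): Agent 1 can switch to a1 (0 → 9). Not NE.
(a2, C2): Agent 1 can switch to a1 (0 → 2). Not NE.
(a2, C3): Agent 1 gets 9, best alternative 6; Agent 2 gets 4, best alternative 2. No profitable deviation — NE.
(a2, C4): Agent 1 can switch to a1 (6 → 9). Not NE.
(a3, C1): Agent 1 can switch to a1 (8 → 9). Not NE.
(a3, C2): Agent 2 can switch to C4 (7 → 9). Not NE.
(a3, C3): Agent 1 can switch to a2 (4 → 9). Not NE.
(a3, C4): Agent 1 can switch to a1 (2 → 9). Not NE.
(a4, C1): Agent 1 can switch to a1 (7 → 9). Not NE.
(The remaining 7 profiles each have a profitable deviation by the same check.)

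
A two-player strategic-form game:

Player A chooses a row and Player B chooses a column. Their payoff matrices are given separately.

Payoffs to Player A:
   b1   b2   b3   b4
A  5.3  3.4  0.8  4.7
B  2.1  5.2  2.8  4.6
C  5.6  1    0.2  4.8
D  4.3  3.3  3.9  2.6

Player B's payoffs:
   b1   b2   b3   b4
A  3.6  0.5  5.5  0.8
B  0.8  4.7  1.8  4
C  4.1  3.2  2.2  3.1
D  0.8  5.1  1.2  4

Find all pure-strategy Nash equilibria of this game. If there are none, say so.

Check each profile: it is a Nash equilibrium iff no player can strictly gain by switching unilaterally.
(A, b1): Player A can switch to C (5.3 → 5.6). Not NE.
(A, b2): Player A can switch to B (3.4 → 5.2). Not NE.
(A, b3): Player A can switch to B (0.8 → 2.8). Not NE.
(A, b4): Player A can switch to C (4.7 → 4.8). Not NE.
(B, b1): Player A can switch to A (2.1 → 5.3). Not NE.
(B, b2): Player A gets 5.2, best alternative 3.4; Player B gets 4.7, best alternative 4. No profitable deviation — NE.
(B, b3): Player A can switch to D (2.8 → 3.9). Not NE.
(B, b4): Player A can switch to A (4.6 → 4.7). Not NE.
(C, b1): Player A gets 5.6, best alternative 5.3; Player B gets 4.1, best alternative 3.2. No profitable deviation — NE.
(C, b2): Player A can switch to A (1 → 3.4). Not NE.
(The remaining 6 profiles each have a profitable deviation by the same check.)

Pure-strategy Nash equilibria: (B, b2) and (C, b1)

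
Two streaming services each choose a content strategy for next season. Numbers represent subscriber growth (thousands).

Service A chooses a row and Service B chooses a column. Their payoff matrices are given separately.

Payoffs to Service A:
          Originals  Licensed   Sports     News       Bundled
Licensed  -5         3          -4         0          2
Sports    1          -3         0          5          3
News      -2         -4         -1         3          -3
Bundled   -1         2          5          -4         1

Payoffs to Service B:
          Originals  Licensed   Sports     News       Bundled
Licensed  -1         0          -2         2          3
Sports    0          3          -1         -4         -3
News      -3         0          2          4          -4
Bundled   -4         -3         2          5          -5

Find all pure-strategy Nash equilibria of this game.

none

Mark each player's best response to every combination of opponents' strategies; a profile where every player is best-responding is a pure Nash equilibrium.
Service A against Originals: payoffs -5, 1, -2, -1 → best response Sports.
Service A against Licensed: payoffs 3, -3, -4, 2 → best response Licensed.
Service A against Sports: payoffs -4, 0, -1, 5 → best response Bundled.
Service A against News: payoffs 0, 5, 3, -4 → best response Sports.
Service A against Bundled: payoffs 2, 3, -3, 1 → best response Sports.
Service B against Licensed: payoffs -1, 0, -2, 2, 3 → best response Bundled.
Service B against Sports: payoffs 0, 3, -1, -4, -3 → best response Licensed.
Service B against News: payoffs -3, 0, 2, 4, -4 → best response News.
Service B against Bundled: payoffs -4, -3, 2, 5, -5 → best response News.
No profile is a mutual best response for all players.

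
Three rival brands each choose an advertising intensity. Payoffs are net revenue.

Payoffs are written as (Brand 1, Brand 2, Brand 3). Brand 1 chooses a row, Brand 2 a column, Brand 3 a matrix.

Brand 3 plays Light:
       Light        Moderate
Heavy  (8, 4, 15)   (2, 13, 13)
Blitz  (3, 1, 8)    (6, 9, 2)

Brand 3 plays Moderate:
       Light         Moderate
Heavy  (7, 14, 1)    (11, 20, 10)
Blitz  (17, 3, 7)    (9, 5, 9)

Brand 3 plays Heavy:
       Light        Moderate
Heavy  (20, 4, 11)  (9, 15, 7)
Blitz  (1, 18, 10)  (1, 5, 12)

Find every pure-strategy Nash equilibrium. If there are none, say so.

There is no pure-strategy Nash equilibrium.

(Heavy, Light, Light): Brand 2 can switch to Moderate (4 → 13). Not NE.
(Heavy, Light, Moderate): Brand 1 can switch to Blitz (7 → 17). Not NE.
(Heavy, Light, Heavy): Brand 2 can switch to Moderate (4 → 15). Not NE.
(Heavy, Moderate, Light): Brand 1 can switch to Blitz (2 → 6). Not NE.
(Heavy, Moderate, Moderate): Brand 3 can switch to Light (10 → 13). Not NE.
(Heavy, Moderate, Heavy): Brand 3 can switch to Light (7 → 13). Not NE.
(The remaining 6 profiles each have a profitable deviation by the same check.)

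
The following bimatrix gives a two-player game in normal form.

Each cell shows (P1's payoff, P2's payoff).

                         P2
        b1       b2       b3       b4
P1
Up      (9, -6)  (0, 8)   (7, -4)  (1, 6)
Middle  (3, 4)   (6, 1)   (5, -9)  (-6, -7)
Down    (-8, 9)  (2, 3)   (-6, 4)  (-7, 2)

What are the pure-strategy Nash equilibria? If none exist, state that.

There is no pure-strategy Nash equilibrium.

For each player, find the best response to each opponent profile; mutual best responses are the pure NE.
P1 against b1: payoffs 9, 3, -8 → best response Up.
P1 against b2: payoffs 0, 6, 2 → best response Middle.
P1 against b3: payoffs 7, 5, -6 → best response Up.
P1 against b4: payoffs 1, -6, -7 → best response Up.
P2 against Up: payoffs -6, 8, -4, 6 → best response b2.
P2 against Middle: payoffs 4, 1, -9, -7 → best response b1.
P2 against Down: payoffs 9, 3, 4, 2 → best response b1.
No profile is a mutual best response for all players.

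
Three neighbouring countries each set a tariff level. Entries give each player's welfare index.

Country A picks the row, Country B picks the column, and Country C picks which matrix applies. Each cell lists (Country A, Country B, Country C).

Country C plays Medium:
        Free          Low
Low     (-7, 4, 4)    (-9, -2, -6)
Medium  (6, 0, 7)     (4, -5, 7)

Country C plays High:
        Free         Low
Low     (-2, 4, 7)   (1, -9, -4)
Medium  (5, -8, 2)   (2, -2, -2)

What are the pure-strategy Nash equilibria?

The unique pure-strategy Nash equilibrium is (Medium, Free, Medium).

(Low, Free, Medium): Country A can switch to Medium (-7 → 6). Not NE.
(Low, Free, High): Country A can switch to Medium (-2 → 5). Not NE.
(Low, Low, Medium): Country A can switch to Medium (-9 → 4). Not NE.
(Low, Low, High): Country A can switch to Medium (1 → 2). Not NE.
(Medium, Free, Medium): Country A gets 6, best alternative -7; Country B gets 0, best alternative -5; Country C gets 7, best alternative 2. No profitable deviation — NE.
(Medium, Free, High): Country B can switch to Low (-8 → -2). Not NE.
(Medium, Low, Medium): Country B can switch to Free (-5 → 0). Not NE.
(The remaining 1 profile has a profitable deviation by the same check.)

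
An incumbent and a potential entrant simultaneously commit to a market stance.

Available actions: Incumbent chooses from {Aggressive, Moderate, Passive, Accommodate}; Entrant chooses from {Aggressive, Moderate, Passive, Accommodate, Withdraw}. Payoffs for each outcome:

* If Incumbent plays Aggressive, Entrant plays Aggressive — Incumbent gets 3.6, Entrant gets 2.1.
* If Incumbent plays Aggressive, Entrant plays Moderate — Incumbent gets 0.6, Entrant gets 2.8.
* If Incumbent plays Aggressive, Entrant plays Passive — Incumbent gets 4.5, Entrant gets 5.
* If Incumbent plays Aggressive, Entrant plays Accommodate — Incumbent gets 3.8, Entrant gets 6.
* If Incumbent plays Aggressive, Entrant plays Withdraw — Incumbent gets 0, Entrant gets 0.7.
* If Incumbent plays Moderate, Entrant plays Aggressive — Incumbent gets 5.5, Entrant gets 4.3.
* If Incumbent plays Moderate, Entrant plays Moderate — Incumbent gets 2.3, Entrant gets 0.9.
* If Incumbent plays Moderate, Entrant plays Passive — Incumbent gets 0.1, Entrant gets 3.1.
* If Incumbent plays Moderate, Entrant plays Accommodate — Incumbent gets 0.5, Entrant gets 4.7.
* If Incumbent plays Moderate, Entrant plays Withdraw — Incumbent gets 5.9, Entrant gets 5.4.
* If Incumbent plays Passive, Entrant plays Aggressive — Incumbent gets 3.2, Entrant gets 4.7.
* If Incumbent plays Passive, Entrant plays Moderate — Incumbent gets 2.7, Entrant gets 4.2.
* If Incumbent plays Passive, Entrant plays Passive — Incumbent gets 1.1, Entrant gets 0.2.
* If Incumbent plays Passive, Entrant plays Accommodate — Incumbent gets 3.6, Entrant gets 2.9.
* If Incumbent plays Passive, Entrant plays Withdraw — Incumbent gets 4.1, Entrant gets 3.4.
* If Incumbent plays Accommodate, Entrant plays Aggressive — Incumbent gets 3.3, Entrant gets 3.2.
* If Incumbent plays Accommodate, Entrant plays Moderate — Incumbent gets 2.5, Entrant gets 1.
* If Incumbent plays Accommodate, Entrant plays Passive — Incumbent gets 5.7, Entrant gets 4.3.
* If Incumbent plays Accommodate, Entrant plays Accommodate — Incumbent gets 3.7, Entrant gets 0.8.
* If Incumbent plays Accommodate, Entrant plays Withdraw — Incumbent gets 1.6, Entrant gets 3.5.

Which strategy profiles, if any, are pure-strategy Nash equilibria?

For each strategy profile, look for a profitable unilateral deviation.
(Aggressive, Aggressive): Incumbent can switch to Moderate (3.6 → 5.5). Not NE.
(Aggressive, Moderate): Incumbent can switch to Moderate (0.6 → 2.3). Not NE.
(Aggressive, Passive): Incumbent can switch to Accommodate (4.5 → 5.7). Not NE.
(Aggressive, Accommodate): Incumbent gets 3.8, best alternative 3.7; Entrant gets 6, best alternative 5. No profitable deviation — NE.
(Aggressive, Withdraw): Incumbent can switch to Moderate (0 → 5.9). Not NE.
(Moderate, Aggressive): Entrant can switch to Accommodate (4.3 → 4.7). Not NE.
(Moderate, Moderate): Incumbent can switch to Passive (2.3 → 2.7). Not NE.
(Moderate, Withdraw): Incumbent gets 5.9, best alternative 4.1; Entrant gets 5.4, best alternative 4.7. No profitable deviation — NE.
(Accommodate, Passive): Incumbent gets 5.7, best alternative 4.5; Entrant gets 4.3, best alternative 3.5. No profitable deviation — NE.
(The remaining 11 profiles each have a profitable deviation by the same check.)

The pure Nash equilibria are (Aggressive, Accommodate), (Moderate, Withdraw), (Accommodate, Passive).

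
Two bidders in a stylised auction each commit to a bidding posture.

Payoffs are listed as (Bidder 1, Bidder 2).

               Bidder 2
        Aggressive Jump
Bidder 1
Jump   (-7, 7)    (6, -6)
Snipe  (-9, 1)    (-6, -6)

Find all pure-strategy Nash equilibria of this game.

Bidder 1 against Aggressive: payoffs -7, -9 → best response Jump.
Bidder 1 against Jump: payoffs 6, -6 → best response Jump.
Bidder 2 against Jump: payoffs 7, -6 → best response Aggressive.
Bidder 2 against Snipe: payoffs 1, -6 → best response Aggressive.
Mutual best responses: (Jump, Aggressive).

The unique pure-strategy Nash equilibrium is (Jump, Aggressive).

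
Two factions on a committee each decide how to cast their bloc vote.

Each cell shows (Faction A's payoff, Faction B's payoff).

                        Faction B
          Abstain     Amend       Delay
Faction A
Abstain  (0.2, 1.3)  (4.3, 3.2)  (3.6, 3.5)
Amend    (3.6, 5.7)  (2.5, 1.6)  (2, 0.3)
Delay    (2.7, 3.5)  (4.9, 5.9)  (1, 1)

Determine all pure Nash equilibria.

(Abstain, Abstain): Faction A can switch to Amend (0.2 → 3.6). Not NE.
(Abstain, Amend): Faction A can switch to Delay (4.3 → 4.9). Not NE.
(Abstain, Delay): Faction A gets 3.6, best alternative 2; Faction B gets 3.5, best alternative 3.2. No profitable deviation — NE.
(Amend, Abstain): Faction A gets 3.6, best alternative 2.7; Faction B gets 5.7, best alternative 1.6. No profitable deviation — NE.
(Amend, Amend): Faction A can switch to Abstain (2.5 → 4.3). Not NE.
(Amend, Delay): Faction A can switch to Abstain (2 → 3.6). Not NE.
(Delay, Abstain): Faction A can switch to Amend (2.7 → 3.6). Not NE.
(Delay, Amend): Faction A gets 4.9, best alternative 4.3; Faction B gets 5.9, best alternative 3.5. No profitable deviation — NE.
(Delay, Delay): Faction A can switch to Abstain (1 → 3.6). Not NE.

(Abstain, Delay), (Amend, Abstain), (Delay, Amend)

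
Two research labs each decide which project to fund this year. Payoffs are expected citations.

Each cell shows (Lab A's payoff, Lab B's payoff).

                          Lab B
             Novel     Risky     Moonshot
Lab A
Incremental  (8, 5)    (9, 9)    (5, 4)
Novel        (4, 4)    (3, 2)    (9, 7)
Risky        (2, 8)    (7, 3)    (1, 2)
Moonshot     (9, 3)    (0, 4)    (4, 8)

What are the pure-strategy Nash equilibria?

(Incremental, Risky), (Novel, Moonshot)

For each player, find the best response to each opponent profile; mutual best responses are the pure NE.
Lab A against Novel: payoffs 8, 4, 2, 9 → best response Moonshot.
Lab A against Risky: payoffs 9, 3, 7, 0 → best response Incremental.
Lab A against Moonshot: payoffs 5, 9, 1, 4 → best response Novel.
Lab B against Incremental: payoffs 5, 9, 4 → best response Risky.
Lab B against Novel: payoffs 4, 2, 7 → best response Moonshot.
Lab B against Risky: payoffs 8, 3, 2 → best response Novel.
Lab B against Moonshot: payoffs 3, 4, 8 → best response Moonshot.
Mutual best responses: (Incremental, Risky); (Novel, Moonshot).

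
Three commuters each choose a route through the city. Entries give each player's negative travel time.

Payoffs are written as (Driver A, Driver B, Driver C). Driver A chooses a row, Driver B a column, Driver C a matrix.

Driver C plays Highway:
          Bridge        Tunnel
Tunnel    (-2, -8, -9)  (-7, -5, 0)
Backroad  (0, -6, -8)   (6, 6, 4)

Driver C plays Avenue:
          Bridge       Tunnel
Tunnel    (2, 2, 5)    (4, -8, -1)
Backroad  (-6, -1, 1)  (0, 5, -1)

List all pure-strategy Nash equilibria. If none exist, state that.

Check each profile: it is a Nash equilibrium iff no player can strictly gain by switching unilaterally.
(Tunnel, Bridge, Highway): Driver A can switch to Backroad (-2 → 0). Not NE.
(Tunnel, Bridge, Avenue): Driver A gets 2, best alternative -6; Driver B gets 2, best alternative -8; Driver C gets 5, best alternative -9. No profitable deviation — NE.
(Tunnel, Tunnel, Highway): Driver A can switch to Backroad (-7 → 6). Not NE.
(Tunnel, Tunnel, Avenue): Driver B can switch to Bridge (-8 → 2). Not NE.
(Backroad, Bridge, Highway): Driver B can switch to Tunnel (-6 → 6). Not NE.
(Backroad, Bridge, Avenue): Driver A can switch to Tunnel (-6 → 2). Not NE.
(Backroad, Tunnel, Highway): Driver A gets 6, best alternative -7; Driver B gets 6, best alternative -6; Driver C gets 4, best alternative -1. No profitable deviation — NE.
(Backroad, Tunnel, Avenue): Driver A can switch to Tunnel (0 → 4). Not NE.

(Tunnel, Bridge, Avenue), (Backroad, Tunnel, Highway)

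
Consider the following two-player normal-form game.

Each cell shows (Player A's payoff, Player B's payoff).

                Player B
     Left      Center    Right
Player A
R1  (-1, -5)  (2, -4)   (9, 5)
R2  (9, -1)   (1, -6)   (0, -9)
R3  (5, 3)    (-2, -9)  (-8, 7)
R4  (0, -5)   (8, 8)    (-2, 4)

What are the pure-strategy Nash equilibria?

Pure-strategy Nash equilibria: (R1, Right), (R2, Left), (R4, Center)

Player A against Left: payoffs -1, 9, 5, 0 → best response R2.
Player A against Center: payoffs 2, 1, -2, 8 → best response R4.
Player A against Right: payoffs 9, 0, -8, -2 → best response R1.
Player B against R1: payoffs -5, -4, 5 → best response Right.
Player B against R2: payoffs -1, -6, -9 → best response Left.
Player B against R3: payoffs 3, -9, 7 → best response Right.
Player B against R4: payoffs -5, 8, 4 → best response Center.
Mutual best responses: (R1, Right); (R2, Left); (R4, Center).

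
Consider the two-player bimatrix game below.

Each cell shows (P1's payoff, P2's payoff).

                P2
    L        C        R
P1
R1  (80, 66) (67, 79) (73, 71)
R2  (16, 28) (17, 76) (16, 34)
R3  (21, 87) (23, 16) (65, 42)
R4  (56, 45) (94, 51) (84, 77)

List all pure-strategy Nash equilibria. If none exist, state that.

P1 against L: payoffs 80, 16, 21, 56 → best response R1.
P1 against C: payoffs 67, 17, 23, 94 → best response R4.
P1 against R: payoffs 73, 16, 65, 84 → best response R4.
P2 against R1: payoffs 66, 79, 71 → best response C.
P2 against R2: payoffs 28, 76, 34 → best response C.
P2 against R3: payoffs 87, 16, 42 → best response L.
P2 against R4: payoffs 45, 51, 77 → best response R.
Mutual best responses: (R4, R).

The unique pure-strategy Nash equilibrium is (R4, R).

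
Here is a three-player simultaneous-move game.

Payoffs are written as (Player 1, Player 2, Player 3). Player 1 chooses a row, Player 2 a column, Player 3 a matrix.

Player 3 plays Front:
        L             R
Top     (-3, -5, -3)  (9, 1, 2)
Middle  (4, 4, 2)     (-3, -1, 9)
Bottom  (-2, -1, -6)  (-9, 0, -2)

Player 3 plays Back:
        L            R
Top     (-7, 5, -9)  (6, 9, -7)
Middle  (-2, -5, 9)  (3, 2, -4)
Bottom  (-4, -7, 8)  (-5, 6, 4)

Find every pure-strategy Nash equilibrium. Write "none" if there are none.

(Top, R, Front)

Player 1 against (L, Front): payoffs -3, 4, -2 → best response Middle.
Player 1 against (L, Back): payoffs -7, -2, -4 → best response Middle.
Player 1 against (R, Front): payoffs 9, -3, -9 → best response Top.
Player 1 against (R, Back): payoffs 6, 3, -5 → best response Top.
Player 2 against (Top, Front): payoffs -5, 1 → best response R.
Player 2 against (Top, Back): payoffs 5, 9 → best response R.
Player 2 against (Middle, Front): payoffs 4, -1 → best response L.
Player 2 against (Middle, Back): payoffs -5, 2 → best response R.
Player 2 against (Bottom, Front): payoffs -1, 0 → best response R.
Player 2 against (Bottom, Back): payoffs -7, 6 → best response R.
Player 3 against (Top, L): payoffs -3, -9 → best response Front.
Player 3 against (Top, R): payoffs 2, -7 → best response Front.
Player 3 against (Middle, L): payoffs 2, 9 → best response Back.
Player 3 against (Middle, R): payoffs 9, -4 → best response Front.
Player 3 against (Bottom, L): payoffs -6, 8 → best response Back.
Player 3 against (Bottom, R): payoffs -2, 4 → best response Back.
Mutual best responses: (Top, R, Front).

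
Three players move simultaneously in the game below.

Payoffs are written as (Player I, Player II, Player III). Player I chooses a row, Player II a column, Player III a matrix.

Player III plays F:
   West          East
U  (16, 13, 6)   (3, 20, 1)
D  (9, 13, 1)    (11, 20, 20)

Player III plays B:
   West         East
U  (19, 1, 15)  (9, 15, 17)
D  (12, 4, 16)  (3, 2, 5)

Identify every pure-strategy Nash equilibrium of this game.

Pure-strategy Nash equilibria: (U, East, B) and (D, East, F)

(U, West, F): Player II can switch to East (13 → 20). Not NE.
(U, West, B): Player II can switch to East (1 → 15). Not NE.
(U, East, F): Player I can switch to D (3 → 11). Not NE.
(U, East, B): Player I gets 9, best alternative 3; Player II gets 15, best alternative 1; Player III gets 17, best alternative 1. No profitable deviation — NE.
(D, West, F): Player I can switch to U (9 → 16). Not NE.
(D, West, B): Player I can switch to U (12 → 19). Not NE.
(D, East, F): Player I gets 11, best alternative 3; Player II gets 20, best alternative 13; Player III gets 20, best alternative 5. No profitable deviation — NE.
(D, East, B): Player I can switch to U (3 → 9). Not NE.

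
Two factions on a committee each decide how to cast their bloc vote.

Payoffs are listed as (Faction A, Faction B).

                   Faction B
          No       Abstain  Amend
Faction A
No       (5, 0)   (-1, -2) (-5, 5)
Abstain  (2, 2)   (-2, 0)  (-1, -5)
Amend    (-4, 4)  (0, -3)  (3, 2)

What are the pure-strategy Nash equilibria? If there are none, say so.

none

(No, No): Faction B can switch to Amend (0 → 5). Not NE.
(No, Abstain): Faction A can switch to Amend (-1 → 0). Not NE.
(No, Amend): Faction A can switch to Abstain (-5 → -1). Not NE.
(Abstain, No): Faction A can switch to No (2 → 5). Not NE.
(Abstain, Abstain): Faction A can switch to No (-2 → -1). Not NE.
(Abstain, Amend): Faction A can switch to Amend (-1 → 3). Not NE.
(Amend, No): Faction A can switch to No (-4 → 5). Not NE.
(Amend, Abstain): Faction B can switch to No (-3 → 4). Not NE.
(Amend, Amend): Faction B can switch to No (2 → 4). Not NE.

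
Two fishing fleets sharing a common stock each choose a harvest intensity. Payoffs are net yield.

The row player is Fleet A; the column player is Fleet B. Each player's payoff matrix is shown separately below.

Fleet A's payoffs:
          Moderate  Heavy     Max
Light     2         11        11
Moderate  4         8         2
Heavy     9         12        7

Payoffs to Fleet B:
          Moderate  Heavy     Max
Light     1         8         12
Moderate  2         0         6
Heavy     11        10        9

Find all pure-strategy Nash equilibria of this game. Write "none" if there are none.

Pure-strategy Nash equilibria: (Light, Max), (Heavy, Moderate)

(Light, Moderate): Fleet A can switch to Moderate (2 → 4). Not NE.
(Light, Heavy): Fleet A can switch to Heavy (11 → 12). Not NE.
(Light, Max): Fleet A gets 11, best alternative 7; Fleet B gets 12, best alternative 8. No profitable deviation — NE.
(Moderate, Moderate): Fleet A can switch to Heavy (4 → 9). Not NE.
(Moderate, Heavy): Fleet A can switch to Light (8 → 11). Not NE.
(Moderate, Max): Fleet A can switch to Light (2 → 11). Not NE.
(Heavy, Moderate): Fleet A gets 9, best alternative 4; Fleet B gets 11, best alternative 10. No profitable deviation — NE.
(Heavy, Heavy): Fleet B can switch to Moderate (10 → 11). Not NE.
(Heavy, Max): Fleet A can switch to Light (7 → 11). Not NE.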